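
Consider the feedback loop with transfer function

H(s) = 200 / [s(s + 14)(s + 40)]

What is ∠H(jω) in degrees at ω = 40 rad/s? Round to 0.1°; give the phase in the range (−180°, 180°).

154.3°

At s = jω = j40:
pole (s+14): 14 + j40 → |·| = √(14²+40²) = √1796 ≈ 42.379, ∠ = arctan(40/14) ≈ 70.71°
pole (s+40): 40 + j40 → |·| = √(40²+40²) = √3200 ≈ 56.569, ∠ = arctan(40/40) ≈ 45.00°
pole at origin: |s| = 40, ∠ = 90.00° (in denominator)
∠H = 0.00° − 205.71° = -205.71° ≡ 154.29° (principal value)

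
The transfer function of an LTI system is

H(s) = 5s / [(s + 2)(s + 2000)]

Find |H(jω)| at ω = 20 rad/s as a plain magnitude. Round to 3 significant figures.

0.00249

At s = jω = j20:
zero at origin: s = j20 → |·| = 20, ∠ = 90.00°
pole (s+2): 2 + j20 → |·| = √(2²+20²) = √404 ≈ 20.1, ∠ = arctan(20/2) ≈ 84.29°
pole (s+2000): 2000 + j20 → |·| = √(2000²+20²) = √4000400 ≈ 2000.1, ∠ = arctan(20/2000) ≈ 0.57°
|H| = 5 · 20 / 40202 ≈ 0.0024874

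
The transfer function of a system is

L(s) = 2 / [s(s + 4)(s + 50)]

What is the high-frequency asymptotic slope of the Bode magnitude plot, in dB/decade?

-60 dB/decade

Each pole contributes −20 dB/decade at high frequency; each zero contributes +20 dB/decade.
Net: 0 zero(s) − 3 pole(s) → -60 dB/decade.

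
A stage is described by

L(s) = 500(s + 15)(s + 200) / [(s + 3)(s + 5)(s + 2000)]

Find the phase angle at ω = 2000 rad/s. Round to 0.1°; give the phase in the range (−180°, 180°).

At s = jω = j2000:
zero (s+15): 15 + j2000 → |·| = √(15²+2000²) = √4000225 ≈ 2000.1, ∠ = arctan(2000/15) ≈ 89.57°
zero (s+200): 200 + j2000 → |·| = √(200²+2000²) = √4040000 ≈ 2010, ∠ = arctan(2000/200) ≈ 84.29°
pole (s+3): 3 + j2000 → |·| = √(3²+2000²) = √4000009 ≈ 2000, ∠ = arctan(2000/3) ≈ 89.91°
pole (s+5): 5 + j2000 → |·| = √(5²+2000²) = √4000025 ≈ 2000, ∠ = arctan(2000/5) ≈ 89.86°
pole (s+2000): 2000 + j2000 → |·| = √(2000²+2000²) = √8000000 ≈ 2828.4, ∠ = arctan(2000/2000) ≈ 45.00°
∠L = 173.86° − 224.77° = -50.91°

-50.9°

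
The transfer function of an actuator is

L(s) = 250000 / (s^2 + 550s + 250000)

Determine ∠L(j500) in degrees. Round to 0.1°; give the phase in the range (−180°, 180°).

At s = jω = j500:
quadratic: (j500)² + 550·j500 + 250000 = 0 + j275000 → |·| ≈ 2.75e+05, ∠ ≈ 90.00°
∠L = 0.00° − 90.00° = -90.00°

-90.0°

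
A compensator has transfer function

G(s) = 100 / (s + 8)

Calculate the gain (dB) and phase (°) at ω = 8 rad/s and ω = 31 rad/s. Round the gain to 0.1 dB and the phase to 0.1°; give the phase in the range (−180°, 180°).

Substitute s = j8:
Numerator: 100 = 100 + j0
Denominator: (j8) + 8 = 8 + j8
|N| = √(100² + 0²) ≈ 100, ∠N ≈ 0.00°
|D| = √(8² + 8²) ≈ 11.314, ∠D ≈ 45.00°
|G| = 100 / 11.314 ≈ 8.8386
Gain = 20 log₁₀(8.8386) ≈ 18.93 dB
∠G = 0.00° − 45.00° = -45.00°

Substitute s = j31:
Numerator: 100 = 100 + j0
Denominator: (j31) + 8 = 8 + j31
|N| = √(100² + 0²) ≈ 100, ∠N ≈ 0.00°
|D| = √(8² + 31²) ≈ 32.016, ∠D ≈ 75.53°
|G| = 100 / 32.016 ≈ 3.1234
Gain = 20 log₁₀(3.1234) ≈ 9.89 dB
∠G = 0.00° − 75.53° = -75.53°

ω = 8: 18.9 dB, -45.0°; ω = 31: 9.9 dB, -75.5°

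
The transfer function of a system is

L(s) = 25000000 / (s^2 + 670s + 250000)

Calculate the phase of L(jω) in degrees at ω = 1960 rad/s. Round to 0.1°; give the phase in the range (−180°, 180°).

At s = jω = j1960:
quadratic: (j1960)² + 670·j1960 + 250000 = -3591600 + j1313200 → |·| ≈ 3.8241e+06, ∠ ≈ 159.92°
∠L = 0.00° − 159.92° = -159.92°

-159.9°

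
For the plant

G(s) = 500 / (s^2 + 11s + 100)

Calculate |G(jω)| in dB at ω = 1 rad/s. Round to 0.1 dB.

At s = jω = j1:
quadratic: (j1)² + 11·j1 + 100 = 99 + j11 → |·| ≈ 99.609, ∠ ≈ 6.34°
|G| = 500 / 99.609 ≈ 5.0196
Gain = 20 log₁₀(5.0196) ≈ 14.01 dB

14.0 dB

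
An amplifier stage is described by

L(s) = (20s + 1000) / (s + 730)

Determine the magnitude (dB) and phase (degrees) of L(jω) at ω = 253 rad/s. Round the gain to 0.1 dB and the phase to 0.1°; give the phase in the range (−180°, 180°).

Substitute s = j253:
Numerator: 20(j253) + 1000 = 1000 + j5060
Denominator: (j253) + 730 = 730 + j253
|N| = √(1000² + 5060²) ≈ 5157.9, ∠N ≈ 78.82°
|D| = √(730² + 253²) ≈ 772.6, ∠D ≈ 19.12°
|L| = 5157.9 / 772.6 ≈ 6.676
Gain = 20 log₁₀(6.676) ≈ 16.49 dB
∠L = 78.82° − 19.12° = 59.70°

16.5 dB, 59.7°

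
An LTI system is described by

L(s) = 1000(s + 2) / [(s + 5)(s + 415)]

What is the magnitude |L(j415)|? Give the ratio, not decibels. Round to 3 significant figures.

1.70

At s = jω = j415:
zero (s+2): 2 + j415 → |·| = √(2²+415²) = √172229 ≈ 415, ∠ = arctan(415/2) ≈ 89.72°
pole (s+5): 5 + j415 → |·| = √(5²+415²) = √172250 ≈ 415.03, ∠ = arctan(415/5) ≈ 89.31°
pole (s+415): 415 + j415 → |·| = √(415²+415²) = √344450 ≈ 586.9, ∠ = arctan(415/415) ≈ 45.00°
|L| = 1000 · 415 / 2.4358e+05 ≈ 1.7038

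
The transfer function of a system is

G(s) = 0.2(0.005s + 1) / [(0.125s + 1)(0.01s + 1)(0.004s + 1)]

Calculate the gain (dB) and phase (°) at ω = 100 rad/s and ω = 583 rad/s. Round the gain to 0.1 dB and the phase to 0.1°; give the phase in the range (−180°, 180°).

ω = 100: -38.6 dB, -125.7°; ω = 583: -65.0 dB, -165.2°

At ω = 100 rad/s:
zero (1 + j100·0.005) = 1 + j0.5 → |·| ≈ 1.118, ∠ ≈ 26.57°
pole (1 + j100·0.125) = 1 + j12.5 → |·| ≈ 12.54, ∠ ≈ 85.43°
pole (1 + j100·0.01) = 1 + j1 → |·| ≈ 1.4142, ∠ ≈ 45.00°
pole (1 + j100·0.004) = 1 + j0.4 → |·| ≈ 1.077, ∠ ≈ 21.80°
|G| = 0.2 · 1.118 / (12.54 · 1.4142 · 1.077) ≈ 0.011707
Gain = 20 log₁₀(0.011707) ≈ -38.63 dB
∠G = (26.57°) − (85.43° + 45.00° + 21.80°) = -125.66°

At ω = 583 rad/s:
zero (1 + j583·0.005) = 1 + j2.915 → |·| ≈ 3.0818, ∠ ≈ 71.07°
pole (1 + j583·0.125) = 1 + j72.875 → |·| ≈ 72.882, ∠ ≈ 89.21°
pole (1 + j583·0.01) = 1 + j5.83 → |·| ≈ 5.9151, ∠ ≈ 80.27°
pole (1 + j583·0.004) = 1 + j2.332 → |·| ≈ 2.5374, ∠ ≈ 66.79°
|G| = 0.2 · 3.0818 / (72.882 · 5.9151 · 2.5374) ≈ 0.00056346
Gain = 20 log₁₀(0.00056346) ≈ -64.98 dB
∠G = (71.07°) − (89.21° + 80.27° + 66.79°) = -165.20°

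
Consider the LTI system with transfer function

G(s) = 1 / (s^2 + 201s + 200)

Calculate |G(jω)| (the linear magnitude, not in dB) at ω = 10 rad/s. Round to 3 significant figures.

Substitute s = j10:
Numerator: 1 = 1 + j0
Denominator: (j10)^2 + 201(j10) + 200 = 100 + j2010
|N| = √(1² + 0²) ≈ 1, ∠N ≈ 0.00°
|D| = √(100² + 2010²) ≈ 2012.5, ∠D ≈ 87.15°
|G| = 1 / 2012.5 ≈ 0.00049689

0.000497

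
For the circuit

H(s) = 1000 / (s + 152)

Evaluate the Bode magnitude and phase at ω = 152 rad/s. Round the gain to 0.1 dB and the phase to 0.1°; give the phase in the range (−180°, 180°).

Substitute s = j152:
Numerator: 1000 = 1000 + j0
Denominator: (j152) + 152 = 152 + j152
|N| = √(1000² + 0²) ≈ 1000, ∠N ≈ 0.00°
|D| = √(152² + 152²) ≈ 214.96, ∠D ≈ 45.00°
|H| = 1000 / 214.96 ≈ 4.652
Gain = 20 log₁₀(4.652) ≈ 13.35 dB
∠H = 0.00° − 45.00° = -45.00°

13.4 dB, -45.0°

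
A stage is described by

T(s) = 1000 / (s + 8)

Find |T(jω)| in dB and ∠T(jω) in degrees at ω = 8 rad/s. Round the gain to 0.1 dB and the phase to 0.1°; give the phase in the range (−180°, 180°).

Substitute s = j8:
Numerator: 1000 = 1000 + j0
Denominator: (j8) + 8 = 8 + j8
|N| = √(1000² + 0²) ≈ 1000, ∠N ≈ 0.00°
|D| = √(8² + 8²) ≈ 11.314, ∠D ≈ 45.00°
|T| = 1000 / 11.314 ≈ 88.386
Gain = 20 log₁₀(88.386) ≈ 38.93 dB
∠T = 0.00° − 45.00° = -45.00°

38.9 dB, -45.0°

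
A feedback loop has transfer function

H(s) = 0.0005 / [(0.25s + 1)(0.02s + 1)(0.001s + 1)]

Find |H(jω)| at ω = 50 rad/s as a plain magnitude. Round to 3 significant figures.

At ω = 50 rad/s:
pole (1 + j50·0.25) = 1 + j12.5 → |·| ≈ 12.54, ∠ ≈ 85.43°
pole (1 + j50·0.02) = 1 + j1 → |·| ≈ 1.4142, ∠ ≈ 45.00°
pole (1 + j50·0.001) = 1 + j0.05 → |·| ≈ 1.0012, ∠ ≈ 2.86°
|H| = 0.0005 · 1 / (12.54 · 1.4142 · 1.0012) ≈ 2.8161e-05

2.82e-05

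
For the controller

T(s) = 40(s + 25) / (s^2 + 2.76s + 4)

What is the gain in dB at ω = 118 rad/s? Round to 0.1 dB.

At s = jω = j118:
zero (s+25): 25 + j118 → |·| = √(25²+118²) = √14549 ≈ 120.62, ∠ = arctan(118/25) ≈ 78.04°
quadratic: (j118)² + 2.76·j118 + 4 = -13920 + j325.68 → |·| ≈ 13924, ∠ ≈ 178.66°
|T| = 40 · 120.62 / 13924 ≈ 0.34651
Gain = 20 log₁₀(0.34651) ≈ -9.21 dB

-9.2 dB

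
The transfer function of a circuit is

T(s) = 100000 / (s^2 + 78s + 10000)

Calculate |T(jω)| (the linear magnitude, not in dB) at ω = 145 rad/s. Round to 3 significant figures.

At s = jω = j145:
quadratic: (j145)² + 78·j145 + 10000 = -11025 + j11310 → |·| ≈ 15795, ∠ ≈ 134.27°
|T| = 100000 / 15795 ≈ 6.3311

6.33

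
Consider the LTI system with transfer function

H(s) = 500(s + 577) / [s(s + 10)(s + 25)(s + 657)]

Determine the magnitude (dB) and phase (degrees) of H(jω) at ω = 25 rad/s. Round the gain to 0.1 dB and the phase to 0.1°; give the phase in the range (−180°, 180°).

-34.7 dB, 157.1°

At s = jω = j25:
zero (s+577): 577 + j25 → |·| = √(577²+25²) = √333554 ≈ 577.54, ∠ = arctan(25/577) ≈ 2.48°
pole (s+10): 10 + j25 → |·| = √(10²+25²) = √725 ≈ 26.926, ∠ = arctan(25/10) ≈ 68.20°
pole (s+25): 25 + j25 → |·| = √(25²+25²) = √1250 ≈ 35.355, ∠ = arctan(25/25) ≈ 45.00°
pole (s+657): 657 + j25 → |·| = √(657²+25²) = √432274 ≈ 657.48, ∠ = arctan(25/657) ≈ 2.18°
pole at origin: |s| = 25, ∠ = 90.00° (in denominator)
|H| = 500 · 577.54 / 1.5648e+07 ≈ 0.018454
Gain = 20 log₁₀(0.018454) ≈ -34.68 dB
∠H = 2.48° − 205.38° = -202.90° ≡ 157.10° (principal value)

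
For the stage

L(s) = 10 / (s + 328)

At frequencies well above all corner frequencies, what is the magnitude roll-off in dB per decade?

-20 dB/decade

Each pole contributes −20 dB/decade at high frequency; each zero contributes +20 dB/decade.
Net: 0 zero(s) − 1 pole(s) → -20 dB/decade.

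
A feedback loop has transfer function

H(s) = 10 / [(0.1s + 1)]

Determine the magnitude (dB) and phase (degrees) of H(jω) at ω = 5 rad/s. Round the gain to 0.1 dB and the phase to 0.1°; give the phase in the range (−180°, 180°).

19.0 dB, -26.6°

At ω = 5 rad/s:
pole (1 + j5·0.1) = 1 + j0.5 → |·| ≈ 1.118, ∠ ≈ 26.57°
|H| = 10 · 1 / (1.118) ≈ 8.9445
Gain = 20 log₁₀(8.9445) ≈ 19.03 dB
∠H = (0°) − (26.57°) = -26.57°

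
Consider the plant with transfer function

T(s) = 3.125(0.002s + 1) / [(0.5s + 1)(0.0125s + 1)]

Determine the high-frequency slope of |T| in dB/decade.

Each pole contributes −20 dB/decade at high frequency; each zero contributes +20 dB/decade.
Net: 1 zero(s) − 2 pole(s) → -20 dB/decade.

-20 dB/decade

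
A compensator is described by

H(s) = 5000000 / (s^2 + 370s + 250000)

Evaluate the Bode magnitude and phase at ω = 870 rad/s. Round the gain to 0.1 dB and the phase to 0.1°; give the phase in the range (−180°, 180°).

18.4 dB, -147.6°

At s = jω = j870:
quadratic: (j870)² + 370·j870 + 250000 = -506900 + j321900 → |·| ≈ 6.0047e+05, ∠ ≈ 147.58°
|H| = 5000000 / 6.0047e+05 ≈ 8.3268
Gain = 20 log₁₀(8.3268) ≈ 18.41 dB
∠H = 0.00° − 147.58° = -147.58°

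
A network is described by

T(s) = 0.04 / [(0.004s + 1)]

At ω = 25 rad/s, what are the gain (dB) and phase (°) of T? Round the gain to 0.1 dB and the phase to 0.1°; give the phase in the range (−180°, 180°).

At ω = 25 rad/s:
pole (1 + j25·0.004) = 1 + j0.1 → |·| ≈ 1.005, ∠ ≈ 5.71°
|T| = 0.04 · 1 / (1.005) ≈ 0.039801
Gain = 20 log₁₀(0.039801) ≈ -28.00 dB
∠T = (0°) − (5.71°) = -5.71°

-28.0 dB, -5.7°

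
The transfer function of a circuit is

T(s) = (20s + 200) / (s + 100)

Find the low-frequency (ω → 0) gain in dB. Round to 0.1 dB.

T(0) = 200 / 100 = 2
20 log₁₀(2) ≈ 6.02 dB

6.0 dB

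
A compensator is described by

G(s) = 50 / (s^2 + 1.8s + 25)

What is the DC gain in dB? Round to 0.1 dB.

G(0) = 50 / 25 = 2
20 log₁₀(2) ≈ 6.02 dB

6.0 dB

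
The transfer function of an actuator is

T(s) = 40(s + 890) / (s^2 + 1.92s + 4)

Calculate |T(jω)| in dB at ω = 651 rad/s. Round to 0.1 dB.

At s = jω = j651:
zero (s+890): 890 + j651 → |·| = √(890²+651²) = √1215901 ≈ 1102.7, ∠ = arctan(651/890) ≈ 36.18°
quadratic: (j651)² + 1.92·j651 + 4 = -423797 + j1249.92 → |·| ≈ 4.238e+05, ∠ ≈ 179.83°
|T| = 40 · 1102.7 / 4.238e+05 ≈ 0.10408
Gain = 20 log₁₀(0.10408) ≈ -19.65 dB

-19.7 dB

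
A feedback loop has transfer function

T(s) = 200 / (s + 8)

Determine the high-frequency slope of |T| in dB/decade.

-20 dB/decade

Each pole contributes −20 dB/decade at high frequency; each zero contributes +20 dB/decade.
Net: 0 zero(s) − 1 pole(s) → -20 dB/decade.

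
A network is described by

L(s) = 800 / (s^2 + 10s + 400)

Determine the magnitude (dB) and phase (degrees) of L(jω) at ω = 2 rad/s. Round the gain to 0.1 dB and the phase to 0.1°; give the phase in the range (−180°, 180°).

6.1 dB, -2.9°

At s = jω = j2:
quadratic: (j2)² + 10·j2 + 400 = 396 + j20 → |·| ≈ 396.5, ∠ ≈ 2.89°
|L| = 800 / 396.5 ≈ 2.0177
Gain = 20 log₁₀(2.0177) ≈ 6.10 dB
∠L = 0.00° − 2.89° = -2.89°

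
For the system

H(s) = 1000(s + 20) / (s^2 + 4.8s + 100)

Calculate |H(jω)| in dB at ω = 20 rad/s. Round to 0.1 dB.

39.1 dB

At s = jω = j20:
zero (s+20): 20 + j20 → |·| = √(20²+20²) = √800 ≈ 28.284, ∠ = arctan(20/20) ≈ 45.00°
quadratic: (j20)² + 4.8·j20 + 100 = -300 + j96 → |·| ≈ 314.99, ∠ ≈ 162.26°
|H| = 1000 · 28.284 / 314.99 ≈ 89.793
Gain = 20 log₁₀(89.793) ≈ 39.06 dB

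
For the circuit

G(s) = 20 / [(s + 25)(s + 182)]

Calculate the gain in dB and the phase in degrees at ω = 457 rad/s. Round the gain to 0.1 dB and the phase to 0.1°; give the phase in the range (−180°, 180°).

-81.0 dB, -155.2°

At s = jω = j457:
pole (s+25): 25 + j457 → |·| = √(25²+457²) = √209474 ≈ 457.68, ∠ = arctan(457/25) ≈ 86.87°
pole (s+182): 182 + j457 → |·| = √(182²+457²) = √241973 ≈ 491.91, ∠ = arctan(457/182) ≈ 68.29°
|G| = 20 / 2.2514e+05 ≈ 8.8834e-05
Gain = 20 log₁₀(8.8834e-05) ≈ -81.03 dB
∠G = 0.00° − 155.16° = -155.16°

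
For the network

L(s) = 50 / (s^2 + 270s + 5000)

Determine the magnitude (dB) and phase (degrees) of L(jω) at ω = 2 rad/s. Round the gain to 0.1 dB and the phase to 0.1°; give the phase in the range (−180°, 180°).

-40.0 dB, -6.2°

Substitute s = j2:
Numerator: 50 = 50 + j0
Denominator: (j2)^2 + 270(j2) + 5000 = 4996 + j540
|N| = √(50² + 0²) ≈ 50, ∠N ≈ 0.00°
|D| = √(4996² + 540²) ≈ 5025.1, ∠D ≈ 6.17°
|L| = 50 / 5025.1 ≈ 0.0099501
Gain = 20 log₁₀(0.0099501) ≈ -40.04 dB
∠L = 0.00° − 6.17° = -6.17°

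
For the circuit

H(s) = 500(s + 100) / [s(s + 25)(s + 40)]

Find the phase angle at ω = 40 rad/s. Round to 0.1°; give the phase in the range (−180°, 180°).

-171.2°

At s = jω = j40:
zero (s+100): 100 + j40 → |·| = √(100²+40²) = √11600 ≈ 107.7, ∠ = arctan(40/100) ≈ 21.80°
pole (s+25): 25 + j40 → |·| = √(25²+40²) = √2225 ≈ 47.17, ∠ = arctan(40/25) ≈ 57.99°
pole (s+40): 40 + j40 → |·| = √(40²+40²) = √3200 ≈ 56.569, ∠ = arctan(40/40) ≈ 45.00°
pole at origin: |s| = 40, ∠ = 90.00° (in denominator)
∠H = 21.80° − 192.99° = -171.19°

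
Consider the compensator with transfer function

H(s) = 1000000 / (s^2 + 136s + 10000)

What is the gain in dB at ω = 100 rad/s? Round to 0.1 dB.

At s = jω = j100:
quadratic: (j100)² + 136·j100 + 10000 = 0 + j13600 → |·| ≈ 13600, ∠ ≈ 90.00°
|H| = 1000000 / 13600 ≈ 73.529
Gain = 20 log₁₀(73.529) ≈ 37.33 dB

37.3 dB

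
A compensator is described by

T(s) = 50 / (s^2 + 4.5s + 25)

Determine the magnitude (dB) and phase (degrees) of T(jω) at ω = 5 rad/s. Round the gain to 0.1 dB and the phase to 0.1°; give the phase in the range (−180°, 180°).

6.9 dB, -90.0°

At s = jω = j5:
quadratic: (j5)² + 4.5·j5 + 25 = 0 + j22.5 → |·| ≈ 22.5, ∠ ≈ 90.00°
|T| = 50 / 22.5 ≈ 2.2222
Gain = 20 log₁₀(2.2222) ≈ 6.94 dB
∠T = 0.00° − 90.00° = -90.00°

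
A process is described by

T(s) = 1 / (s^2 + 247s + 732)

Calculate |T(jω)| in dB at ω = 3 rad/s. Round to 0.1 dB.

-60.3 dB

Substitute s = j3:
Numerator: 1 = 1 + j0
Denominator: (j3)^2 + 247(j3) + 732 = 723 + j741
|N| = √(1² + 0²) ≈ 1, ∠N ≈ 0.00°
|D| = √(723² + 741²) ≈ 1035.3, ∠D ≈ 45.70°
|T| = 1 / 1035.3 ≈ 0.0009659
Gain = 20 log₁₀(0.0009659) ≈ -60.30 dB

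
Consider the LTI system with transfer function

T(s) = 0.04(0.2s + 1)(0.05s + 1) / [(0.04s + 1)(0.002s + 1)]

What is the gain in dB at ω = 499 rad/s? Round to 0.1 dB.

At ω = 499 rad/s:
zero (1 + j499·0.2) = 1 + j99.8 → |·| ≈ 99.805, ∠ ≈ 89.43°
zero (1 + j499·0.05) = 1 + j24.95 → |·| ≈ 24.97, ∠ ≈ 87.70°
pole (1 + j499·0.04) = 1 + j19.96 → |·| ≈ 19.985, ∠ ≈ 87.13°
pole (1 + j499·0.002) = 1 + j0.998 → |·| ≈ 1.4128, ∠ ≈ 44.94°
|T| = 0.04 · 99.805 · 24.97 / (19.985 · 1.4128) ≈ 3.5306
Gain = 20 log₁₀(3.5306) ≈ 10.96 dB

11.0 dB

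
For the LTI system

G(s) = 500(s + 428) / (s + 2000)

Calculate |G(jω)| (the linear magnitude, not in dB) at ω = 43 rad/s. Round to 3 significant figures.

At s = jω = j43:
zero (s+428): 428 + j43 → |·| = √(428²+43²) = √185033 ≈ 430.15, ∠ = arctan(43/428) ≈ 5.74°
pole (s+2000): 2000 + j43 → |·| = √(2000²+43²) = √4001849 ≈ 2000.5, ∠ = arctan(43/2000) ≈ 1.23°
|G| = 500 · 430.15 / 2000.5 ≈ 107.51

108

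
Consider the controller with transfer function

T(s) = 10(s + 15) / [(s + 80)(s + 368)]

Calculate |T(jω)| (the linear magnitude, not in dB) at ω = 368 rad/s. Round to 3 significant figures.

0.0188

At s = jω = j368:
zero (s+15): 15 + j368 → |·| = √(15²+368²) = √135649 ≈ 368.31, ∠ = arctan(368/15) ≈ 87.67°
pole (s+80): 80 + j368 → |·| = √(80²+368²) = √141824 ≈ 376.6, ∠ = arctan(368/80) ≈ 77.74°
pole (s+368): 368 + j368 → |·| = √(368²+368²) = √270848 ≈ 520.43, ∠ = arctan(368/368) ≈ 45.00°
|T| = 10 · 368.31 / 1.9599e+05 ≈ 0.018792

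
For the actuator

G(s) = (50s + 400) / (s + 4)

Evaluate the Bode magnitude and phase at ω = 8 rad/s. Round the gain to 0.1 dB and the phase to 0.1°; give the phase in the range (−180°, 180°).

Substitute s = j8:
Numerator: 50(j8) + 400 = 400 + j400
Denominator: (j8) + 4 = 4 + j8
|N| = √(400² + 400²) ≈ 565.69, ∠N ≈ 45.00°
|D| = √(4² + 8²) ≈ 8.9443, ∠D ≈ 63.43°
|G| = 565.69 / 8.9443 ≈ 63.246
Gain = 20 log₁₀(63.246) ≈ 36.02 dB
∠G = 45.00° − 63.43° = -18.43°

36.0 dB, -18.4°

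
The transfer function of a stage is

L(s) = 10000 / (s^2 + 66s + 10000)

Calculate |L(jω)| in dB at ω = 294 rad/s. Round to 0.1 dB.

At s = jω = j294:
quadratic: (j294)² + 66·j294 + 10000 = -76436 + j19404 → |·| ≈ 78860, ∠ ≈ 165.76°
|L| = 10000 / 78860 ≈ 0.12681
Gain = 20 log₁₀(0.12681) ≈ -17.94 dB

-17.9 dB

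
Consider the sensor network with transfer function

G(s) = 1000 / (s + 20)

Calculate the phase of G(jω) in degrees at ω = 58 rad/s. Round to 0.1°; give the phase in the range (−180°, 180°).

At s = jω = j58:
pole (s+20): 20 + j58 → |·| = √(20²+58²) = √3764 ≈ 61.351, ∠ = arctan(58/20) ≈ 70.97°
∠G = 0.00° − 70.97° = -70.97°

-71.0°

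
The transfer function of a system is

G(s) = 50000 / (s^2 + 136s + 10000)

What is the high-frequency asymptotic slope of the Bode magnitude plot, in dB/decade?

-40 dB/decade

Each pole contributes −20 dB/decade at high frequency; each zero contributes +20 dB/decade.
Net: 0 zero(s) − 2 pole(s) → -40 dB/decade.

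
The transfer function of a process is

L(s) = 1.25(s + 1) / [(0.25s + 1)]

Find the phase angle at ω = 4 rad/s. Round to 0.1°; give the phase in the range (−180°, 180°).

At ω = 4 rad/s:
zero (1 + j4·1) = 1 + j4 → |·| ≈ 4.1231, ∠ ≈ 75.96°
pole (1 + j4·0.25) = 1 + j1 → |·| ≈ 1.4142, ∠ ≈ 45.00°
∠L = (75.96°) − (45.00°) = 30.96°

31.0°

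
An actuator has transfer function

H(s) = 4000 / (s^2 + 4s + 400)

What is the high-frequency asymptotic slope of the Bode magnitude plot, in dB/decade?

-40 dB/decade

Each pole contributes −20 dB/decade at high frequency; each zero contributes +20 dB/decade.
Net: 0 zero(s) − 2 pole(s) → -40 dB/decade.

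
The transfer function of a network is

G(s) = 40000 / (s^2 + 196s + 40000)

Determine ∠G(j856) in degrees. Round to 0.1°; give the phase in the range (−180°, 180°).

-166.4°

At s = jω = j856:
quadratic: (j856)² + 196·j856 + 40000 = -692736 + j167776 → |·| ≈ 7.1276e+05, ∠ ≈ 166.39°
∠G = 0.00° − 166.39° = -166.39°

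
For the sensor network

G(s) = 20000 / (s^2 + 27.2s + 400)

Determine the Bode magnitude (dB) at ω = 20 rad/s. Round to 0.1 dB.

At s = jω = j20:
quadratic: (j20)² + 27.2·j20 + 400 = 0 + j544 → |·| ≈ 544, ∠ ≈ 90.00°
|G| = 20000 / 544 ≈ 36.765
Gain = 20 log₁₀(36.765) ≈ 31.31 dB

31.3 dB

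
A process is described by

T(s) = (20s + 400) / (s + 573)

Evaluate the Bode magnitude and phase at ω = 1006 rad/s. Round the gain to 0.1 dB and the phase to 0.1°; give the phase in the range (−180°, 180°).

24.8 dB, 28.5°

Substitute s = j1006:
Numerator: 20(j1006) + 400 = 400 + j20120
Denominator: (j1006) + 573 = 573 + j1006
|N| = √(400² + 20120²) ≈ 20124, ∠N ≈ 88.86°
|D| = √(573² + 1006²) ≈ 1157.7, ∠D ≈ 60.33°
|T| = 20124 / 1157.7 ≈ 17.383
Gain = 20 log₁₀(17.383) ≈ 24.80 dB
∠T = 88.86° − 60.33° = 28.53°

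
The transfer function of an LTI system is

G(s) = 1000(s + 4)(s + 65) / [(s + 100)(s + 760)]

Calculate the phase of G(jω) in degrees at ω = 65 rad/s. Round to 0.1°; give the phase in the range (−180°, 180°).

93.6°

At s = jω = j65:
zero (s+4): 4 + j65 → |·| = √(4²+65²) = √4241 ≈ 65.123, ∠ = arctan(65/4) ≈ 86.48°
zero (s+65): 65 + j65 → |·| = √(65²+65²) = √8450 ≈ 91.924, ∠ = arctan(65/65) ≈ 45.00°
pole (s+100): 100 + j65 → |·| = √(100²+65²) = √14225 ≈ 119.27, ∠ = arctan(65/100) ≈ 33.02°
pole (s+760): 760 + j65 → |·| = √(760²+65²) = √581825 ≈ 762.77, ∠ = arctan(65/760) ≈ 4.89°
∠G = 131.48° − 37.91° = 93.57°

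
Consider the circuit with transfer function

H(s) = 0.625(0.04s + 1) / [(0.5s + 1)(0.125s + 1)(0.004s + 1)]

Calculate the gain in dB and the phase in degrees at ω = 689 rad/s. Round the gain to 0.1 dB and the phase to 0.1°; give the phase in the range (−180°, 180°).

-74.1 dB, -161.3°

At ω = 689 rad/s:
zero (1 + j689·0.04) = 1 + j27.56 → |·| ≈ 27.578, ∠ ≈ 87.92°
pole (1 + j689·0.5) = 1 + j344.5 → |·| ≈ 344.5, ∠ ≈ 89.83°
pole (1 + j689·0.125) = 1 + j86.125 → |·| ≈ 86.131, ∠ ≈ 89.33°
pole (1 + j689·0.004) = 1 + j2.756 → |·| ≈ 2.9318, ∠ ≈ 70.06°
|H| = 0.625 · 27.578 / (344.5 · 86.131 · 2.9318) ≈ 0.00019813
Gain = 20 log₁₀(0.00019813) ≈ -74.06 dB
∠H = (87.92°) − (89.83° + 89.33° + 70.06°) = -161.30°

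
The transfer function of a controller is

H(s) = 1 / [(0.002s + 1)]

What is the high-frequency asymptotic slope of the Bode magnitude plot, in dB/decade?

-20 dB/decade

Each pole contributes −20 dB/decade at high frequency; each zero contributes +20 dB/decade.
Net: 0 zero(s) − 1 pole(s) → -20 dB/decade.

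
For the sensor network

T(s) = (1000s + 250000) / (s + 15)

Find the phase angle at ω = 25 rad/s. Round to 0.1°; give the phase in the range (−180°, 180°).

Substitute s = j25:
Numerator: 1000(j25) + 250000 = 250000 + j25000
Denominator: (j25) + 15 = 15 + j25
|N| = √(250000² + 25000²) ≈ 2.5125e+05, ∠N ≈ 5.71°
|D| = √(15² + 25²) ≈ 29.155, ∠D ≈ 59.04°
∠T = 5.71° − 59.04° = -53.33°

-53.3°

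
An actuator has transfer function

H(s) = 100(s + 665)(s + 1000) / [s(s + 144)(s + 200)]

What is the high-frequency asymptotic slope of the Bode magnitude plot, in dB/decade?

Each pole contributes −20 dB/decade at high frequency; each zero contributes +20 dB/decade.
Net: 2 zero(s) − 3 pole(s) → -20 dB/decade.

-20 dB/decade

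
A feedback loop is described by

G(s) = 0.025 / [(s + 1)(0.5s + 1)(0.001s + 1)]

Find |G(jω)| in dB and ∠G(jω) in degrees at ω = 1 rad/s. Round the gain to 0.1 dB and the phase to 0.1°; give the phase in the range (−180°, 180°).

-36.0 dB, -71.6°

At ω = 1 rad/s:
pole (1 + j1·1) = 1 + j1 → |·| ≈ 1.4142, ∠ ≈ 45.00°
pole (1 + j1·0.5) = 1 + j0.5 → |·| ≈ 1.118, ∠ ≈ 26.57°
pole (1 + j1·0.001) = 1 + j0.001 → |·| ≈ 1, ∠ ≈ 0.06°
|G| = 0.025 · 1 / (1.4142 · 1.118 · 1) ≈ 0.015812
Gain = 20 log₁₀(0.015812) ≈ -36.02 dB
∠G = (0°) − (45.00° + 26.57° + 0.06°) = -71.63°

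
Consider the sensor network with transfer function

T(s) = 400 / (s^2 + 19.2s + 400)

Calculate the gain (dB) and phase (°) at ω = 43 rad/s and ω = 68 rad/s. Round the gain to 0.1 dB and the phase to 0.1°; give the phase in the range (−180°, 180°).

ω = 43: -12.4 dB, -150.3°; ω = 68: -20.9 dB, -162.8°

At s = jω = j43:
quadratic: (j43)² + 19.2·j43 + 400 = -1449 + j825.6 → |·| ≈ 1667.7, ∠ ≈ 150.33°
|T| = 400 / 1667.7 ≈ 0.23985
Gain = 20 log₁₀(0.23985) ≈ -12.40 dB
∠T = 0.00° − 150.33° = -150.33°

At s = jω = j68:
quadratic: (j68)² + 19.2·j68 + 400 = -4224 + j1305.6 → |·| ≈ 4421.2, ∠ ≈ 162.82°
|T| = 400 / 4421.2 ≈ 0.090473
Gain = 20 log₁₀(0.090473) ≈ -20.87 dB
∠T = 0.00° − 162.82° = -162.82°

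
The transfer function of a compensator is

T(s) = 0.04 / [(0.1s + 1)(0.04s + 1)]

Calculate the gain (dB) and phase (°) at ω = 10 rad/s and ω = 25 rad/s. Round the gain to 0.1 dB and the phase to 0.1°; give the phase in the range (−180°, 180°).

At ω = 10 rad/s:
pole (1 + j10·0.1) = 1 + j1 → |·| ≈ 1.4142, ∠ ≈ 45.00°
pole (1 + j10·0.04) = 1 + j0.4 → |·| ≈ 1.077, ∠ ≈ 21.80°
|T| = 0.04 · 1 / (1.4142 · 1.077) ≈ 0.026262
Gain = 20 log₁₀(0.026262) ≈ -31.61 dB
∠T = (0°) − (45.00° + 21.80°) = -66.80°

At ω = 25 rad/s:
pole (1 + j25·0.1) = 1 + j2.5 → |·| ≈ 2.6926, ∠ ≈ 68.20°
pole (1 + j25·0.04) = 1 + j1 → |·| ≈ 1.4142, ∠ ≈ 45.00°
|T| = 0.04 · 1 / (2.6926 · 1.4142) ≈ 0.010505
Gain = 20 log₁₀(0.010505) ≈ -39.57 dB
∠T = (0°) − (68.20° + 45.00°) = -113.20°

ω = 10: -31.6 dB, -66.8°; ω = 25: -39.6 dB, -113.2°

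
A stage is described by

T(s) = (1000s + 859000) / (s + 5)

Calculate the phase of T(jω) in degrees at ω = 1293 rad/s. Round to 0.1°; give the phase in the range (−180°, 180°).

Substitute s = j1293:
Numerator: 1000(j1293) + 859000 = 859000 + j1293000
Denominator: (j1293) + 5 = 5 + j1293
|N| = √(859000² + 1293000²) ≈ 1.5523e+06, ∠N ≈ 56.40°
|D| = √(5² + 1293²) ≈ 1293, ∠D ≈ 89.78°
∠T = 56.40° − 89.78° = -33.38°

-33.4°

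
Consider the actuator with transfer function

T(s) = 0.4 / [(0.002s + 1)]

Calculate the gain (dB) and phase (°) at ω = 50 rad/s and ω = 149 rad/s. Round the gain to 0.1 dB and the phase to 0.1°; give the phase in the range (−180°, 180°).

ω = 50: -8.0 dB, -5.7°; ω = 149: -8.3 dB, -16.6°

At ω = 50 rad/s:
pole (1 + j50·0.002) = 1 + j0.1 → |·| ≈ 1.005, ∠ ≈ 5.71°
|T| = 0.4 · 1 / (1.005) ≈ 0.39801
Gain = 20 log₁₀(0.39801) ≈ -8.00 dB
∠T = (0°) − (5.71°) = -5.71°

At ω = 149 rad/s:
pole (1 + j149·0.002) = 1 + j0.298 → |·| ≈ 1.0435, ∠ ≈ 16.59°
|T| = 0.4 · 1 / (1.0435) ≈ 0.38333
Gain = 20 log₁₀(0.38333) ≈ -8.33 dB
∠T = (0°) − (16.59°) = -16.59°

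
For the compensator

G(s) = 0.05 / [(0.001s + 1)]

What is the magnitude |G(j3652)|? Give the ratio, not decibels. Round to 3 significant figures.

At ω = 3652 rad/s:
pole (1 + j3652·0.001) = 1 + j3.652 → |·| ≈ 3.7864, ∠ ≈ 74.69°
|G| = 0.05 · 1 / (3.7864) ≈ 0.013205

0.0132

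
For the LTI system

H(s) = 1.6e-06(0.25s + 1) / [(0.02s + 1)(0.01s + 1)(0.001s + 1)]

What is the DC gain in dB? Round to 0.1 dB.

-115.9 dB

H(0) = 1.6e-06 · 1 / 1 ≈ 1.6e-06
20 log₁₀(1.6e-06) ≈ -115.92 dB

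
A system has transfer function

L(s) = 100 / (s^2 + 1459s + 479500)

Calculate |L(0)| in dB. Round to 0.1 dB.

L(0) = 100 / 479500 ≈ 0.00020855
20 log₁₀(0.00020855) ≈ -73.62 dB

-73.6 dB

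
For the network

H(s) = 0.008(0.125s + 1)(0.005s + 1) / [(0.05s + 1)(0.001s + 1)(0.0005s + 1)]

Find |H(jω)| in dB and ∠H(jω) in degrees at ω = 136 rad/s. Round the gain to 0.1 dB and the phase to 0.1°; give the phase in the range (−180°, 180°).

-32.5 dB, 27.6°

At ω = 136 rad/s:
zero (1 + j136·0.125) = 1 + j17 → |·| ≈ 17.029, ∠ ≈ 86.63°
zero (1 + j136·0.005) = 1 + j0.68 → |·| ≈ 1.2093, ∠ ≈ 34.22°
pole (1 + j136·0.05) = 1 + j6.8 → |·| ≈ 6.8731, ∠ ≈ 81.63°
pole (1 + j136·0.001) = 1 + j0.136 → |·| ≈ 1.0092, ∠ ≈ 7.74°
pole (1 + j136·0.0005) = 1 + j0.068 → |·| ≈ 1.0023, ∠ ≈ 3.89°
|H| = 0.008 · 17.029 · 1.2093 / (6.8731 · 1.0092 · 1.0023) ≈ 0.023697
Gain = 20 log₁₀(0.023697) ≈ -32.51 dB
∠H = (86.63° + 34.22°) − (81.63° + 7.74° + 3.89°) = 27.59°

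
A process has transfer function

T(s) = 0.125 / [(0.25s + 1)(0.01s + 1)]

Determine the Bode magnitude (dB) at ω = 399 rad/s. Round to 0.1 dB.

At ω = 399 rad/s:
pole (1 + j399·0.25) = 1 + j99.75 → |·| ≈ 99.755, ∠ ≈ 89.43°
pole (1 + j399·0.01) = 1 + j3.99 → |·| ≈ 4.1134, ∠ ≈ 75.93°
|T| = 0.125 · 1 / (99.755 · 4.1134) ≈ 0.00030463
Gain = 20 log₁₀(0.00030463) ≈ -70.32 dB

-70.3 dB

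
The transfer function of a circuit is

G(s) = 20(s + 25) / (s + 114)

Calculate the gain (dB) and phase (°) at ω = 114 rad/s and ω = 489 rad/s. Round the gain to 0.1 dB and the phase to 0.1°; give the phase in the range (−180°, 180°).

At s = jω = j114:
zero (s+25): 25 + j114 → |·| = √(25²+114²) = √13621 ≈ 116.71, ∠ = arctan(114/25) ≈ 77.63°
pole (s+114): 114 + j114 → |·| = √(114²+114²) = √25992 ≈ 161.22, ∠ = arctan(114/114) ≈ 45.00°
|G| = 20 · 116.71 / 161.22 ≈ 14.478
Gain = 20 log₁₀(14.478) ≈ 23.21 dB
∠G = 77.63° − 45.00° = 32.63°

At s = jω = j489:
zero (s+25): 25 + j489 → |·| = √(25²+489²) = √239746 ≈ 489.64, ∠ = arctan(489/25) ≈ 87.07°
pole (s+114): 114 + j489 → |·| = √(114²+489²) = √252117 ≈ 502.11, ∠ = arctan(489/114) ≈ 76.88°
|G| = 20 · 489.64 / 502.11 ≈ 19.503
Gain = 20 log₁₀(19.503) ≈ 25.80 dB
∠G = 87.07° − 76.88° = 10.19°

ω = 114: 23.2 dB, 32.6°; ω = 489: 25.8 dB, 10.2°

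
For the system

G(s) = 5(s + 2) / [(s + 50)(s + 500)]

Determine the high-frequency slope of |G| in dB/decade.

-20 dB/decade

Each pole contributes −20 dB/decade at high frequency; each zero contributes +20 dB/decade.
Net: 1 zero(s) − 2 pole(s) → -20 dB/decade.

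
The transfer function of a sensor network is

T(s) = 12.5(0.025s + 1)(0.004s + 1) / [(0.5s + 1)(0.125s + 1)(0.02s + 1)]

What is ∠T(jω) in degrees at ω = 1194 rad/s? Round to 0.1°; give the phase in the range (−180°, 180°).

At ω = 1194 rad/s:
zero (1 + j1194·0.025) = 1 + j29.85 → |·| ≈ 29.867, ∠ ≈ 88.08°
zero (1 + j1194·0.004) = 1 + j4.776 → |·| ≈ 4.8796, ∠ ≈ 78.17°
pole (1 + j1194·0.5) = 1 + j597 → |·| ≈ 597, ∠ ≈ 89.90°
pole (1 + j1194·0.125) = 1 + j149.25 → |·| ≈ 149.25, ∠ ≈ 89.62°
pole (1 + j1194·0.02) = 1 + j23.88 → |·| ≈ 23.901, ∠ ≈ 87.60°
∠T = (88.08° + 78.17°) − (89.90° + 89.62° + 87.60°) = -100.87°

-100.9°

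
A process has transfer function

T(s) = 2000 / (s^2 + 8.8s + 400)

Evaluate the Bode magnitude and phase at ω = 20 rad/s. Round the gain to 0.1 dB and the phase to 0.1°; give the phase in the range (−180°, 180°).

21.1 dB, -90.0°

At s = jω = j20:
quadratic: (j20)² + 8.8·j20 + 400 = 0 + j176 → |·| ≈ 176, ∠ ≈ 90.00°
|T| = 2000 / 176 ≈ 11.364
Gain = 20 log₁₀(11.364) ≈ 21.11 dB
∠T = 0.00° − 90.00° = -90.00°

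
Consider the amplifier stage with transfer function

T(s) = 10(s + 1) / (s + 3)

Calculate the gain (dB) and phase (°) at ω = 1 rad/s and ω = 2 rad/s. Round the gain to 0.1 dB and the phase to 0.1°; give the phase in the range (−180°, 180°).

ω = 1: 13.0 dB, 26.6°; ω = 2: 15.9 dB, 29.7°

At s = jω = j1:
zero (s+1): 1 + j1 → |·| = √(1²+1²) = √2 ≈ 1.4142, ∠ = arctan(1/1) ≈ 45.00°
pole (s+3): 3 + j1 → |·| = √(3²+1²) = √10 ≈ 3.1623, ∠ = arctan(1/3) ≈ 18.43°
|T| = 10 · 1.4142 / 3.1623 ≈ 4.4721
Gain = 20 log₁₀(4.4721) ≈ 13.01 dB
∠T = 45.00° − 18.43° = 26.57°

At s = jω = j2:
zero (s+1): 1 + j2 → |·| = √(1²+2²) = √5 ≈ 2.2361, ∠ = arctan(2/1) ≈ 63.43°
pole (s+3): 3 + j2 → |·| = √(3²+2²) = √13 ≈ 3.6056, ∠ = arctan(2/3) ≈ 33.69°
|T| = 10 · 2.2361 / 3.6056 ≈ 6.2017
Gain = 20 log₁₀(6.2017) ≈ 15.85 dB
∠T = 63.43° − 33.69° = 29.74°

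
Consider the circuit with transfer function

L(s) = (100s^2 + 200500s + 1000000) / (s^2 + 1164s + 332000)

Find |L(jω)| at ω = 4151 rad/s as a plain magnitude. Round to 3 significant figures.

Substitute s = j4151:
Numerator: 100(j4151)^2 + 200500(j4151) + 1000000 = -1722080100 + j832275500
Denominator: (j4151)^2 + 1164(j4151) + 332000 = -16898801 + j4831764
|N| = √(1722080100² + 832275500²) ≈ 1.9127e+09, ∠N ≈ 154.21°
|D| = √(16898801² + 4831764²) ≈ 1.7576e+07, ∠D ≈ 164.04°
|L| = 1.9127e+09 / 1.7576e+07 ≈ 108.82

109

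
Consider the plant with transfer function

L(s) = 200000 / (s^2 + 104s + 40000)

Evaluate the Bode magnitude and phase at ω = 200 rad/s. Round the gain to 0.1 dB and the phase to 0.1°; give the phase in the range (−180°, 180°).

At s = jω = j200:
quadratic: (j200)² + 104·j200 + 40000 = 0 + j20800 → |·| ≈ 20800, ∠ ≈ 90.00°
|L| = 200000 / 20800 ≈ 9.6154
Gain = 20 log₁₀(9.6154) ≈ 19.66 dB
∠L = 0.00° − 90.00° = -90.00°

19.7 dB, -90.0°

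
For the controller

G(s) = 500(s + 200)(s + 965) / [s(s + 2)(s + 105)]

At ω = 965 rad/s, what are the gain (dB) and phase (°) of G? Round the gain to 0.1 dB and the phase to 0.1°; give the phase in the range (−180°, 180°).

At s = jω = j965:
zero (s+200): 200 + j965 → |·| = √(200²+965²) = √971225 ≈ 985.51, ∠ = arctan(965/200) ≈ 78.29°
zero (s+965): 965 + j965 → |·| = √(965²+965²) = √1862450 ≈ 1364.7, ∠ = arctan(965/965) ≈ 45.00°
pole (s+2): 2 + j965 → |·| = √(2²+965²) = √931229 ≈ 965, ∠ = arctan(965/2) ≈ 89.88°
pole (s+105): 105 + j965 → |·| = √(105²+965²) = √942250 ≈ 970.7, ∠ = arctan(965/105) ≈ 83.79°
pole at origin: |s| = 965, ∠ = 90.00° (in denominator)
|G| = 500 · 1.3449e+06 / 9.0394e+08 ≈ 0.74391
Gain = 20 log₁₀(0.74391) ≈ -2.57 dB
∠G = 123.29° − 263.67° = -140.38°

-2.6 dB, -140.4°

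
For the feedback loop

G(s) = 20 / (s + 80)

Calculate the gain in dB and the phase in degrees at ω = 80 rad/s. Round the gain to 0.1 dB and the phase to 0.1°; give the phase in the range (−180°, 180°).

-15.1 dB, -45.0°

At s = jω = j80:
pole (s+80): 80 + j80 → |·| = √(80²+80²) = √12800 ≈ 113.14, ∠ = arctan(80/80) ≈ 45.00°
|G| = 20 / 113.14 ≈ 0.17677
Gain = 20 log₁₀(0.17677) ≈ -15.05 dB
∠G = 0.00° − 45.00° = -45.00°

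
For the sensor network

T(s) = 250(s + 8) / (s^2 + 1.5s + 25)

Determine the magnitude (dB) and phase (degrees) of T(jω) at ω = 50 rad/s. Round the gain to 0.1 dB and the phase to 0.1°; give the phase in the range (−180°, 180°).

At s = jω = j50:
zero (s+8): 8 + j50 → |·| = √(8²+50²) = √2564 ≈ 50.636, ∠ = arctan(50/8) ≈ 80.91°
quadratic: (j50)² + 1.5·j50 + 25 = -2475 + j75 → |·| ≈ 2476.1, ∠ ≈ 178.26°
|T| = 250 · 50.636 / 2476.1 ≈ 5.1125
Gain = 20 log₁₀(5.1125) ≈ 14.17 dB
∠T = 80.91° − 178.26° = -97.35°

14.2 dB, -97.4°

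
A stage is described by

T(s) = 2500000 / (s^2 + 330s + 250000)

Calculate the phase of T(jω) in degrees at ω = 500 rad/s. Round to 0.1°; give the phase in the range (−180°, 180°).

At s = jω = j500:
quadratic: (j500)² + 330·j500 + 250000 = 0 + j165000 → |·| ≈ 1.65e+05, ∠ ≈ 90.00°
∠T = 0.00° − 90.00° = -90.00°

-90.0°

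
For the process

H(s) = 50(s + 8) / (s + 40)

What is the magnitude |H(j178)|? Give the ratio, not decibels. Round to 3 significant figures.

48.8

At s = jω = j178:
zero (s+8): 8 + j178 → |·| = √(8²+178²) = √31748 ≈ 178.18, ∠ = arctan(178/8) ≈ 87.43°
pole (s+40): 40 + j178 → |·| = √(40²+178²) = √33284 ≈ 182.44, ∠ = arctan(178/40) ≈ 77.33°
|H| = 50 · 178.18 / 182.44 ≈ 48.832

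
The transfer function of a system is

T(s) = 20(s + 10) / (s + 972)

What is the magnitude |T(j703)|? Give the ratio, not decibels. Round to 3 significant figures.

At s = jω = j703:
zero (s+10): 10 + j703 → |·| = √(10²+703²) = √494309 ≈ 703.07, ∠ = arctan(703/10) ≈ 89.19°
pole (s+972): 972 + j703 → |·| = √(972²+703²) = √1438993 ≈ 1199.6, ∠ = arctan(703/972) ≈ 35.88°
|T| = 20 · 703.07 / 1199.6 ≈ 11.722

11.7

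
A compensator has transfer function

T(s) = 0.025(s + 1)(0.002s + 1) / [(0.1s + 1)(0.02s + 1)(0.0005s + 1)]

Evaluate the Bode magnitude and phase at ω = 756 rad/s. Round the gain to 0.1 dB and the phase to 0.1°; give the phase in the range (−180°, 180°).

-31.1 dB, -49.7°

At ω = 756 rad/s:
zero (1 + j756·1) = 1 + j756 → |·| ≈ 756, ∠ ≈ 89.92°
zero (1 + j756·0.002) = 1 + j1.512 → |·| ≈ 1.8128, ∠ ≈ 56.52°
pole (1 + j756·0.1) = 1 + j75.6 → |·| ≈ 75.607, ∠ ≈ 89.24°
pole (1 + j756·0.02) = 1 + j15.12 → |·| ≈ 15.153, ∠ ≈ 86.22°
pole (1 + j756·0.0005) = 1 + j0.378 → |·| ≈ 1.0691, ∠ ≈ 20.71°
|T| = 0.025 · 756 · 1.8128 / (75.607 · 15.153 · 1.0691) ≈ 0.027973
Gain = 20 log₁₀(0.027973) ≈ -31.07 dB
∠T = (89.92° + 56.52°) − (89.24° + 86.22° + 20.71°) = -49.73°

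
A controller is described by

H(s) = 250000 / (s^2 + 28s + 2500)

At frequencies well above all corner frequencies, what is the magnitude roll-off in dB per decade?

-40 dB/decade

Each pole contributes −20 dB/decade at high frequency; each zero contributes +20 dB/decade.
Net: 0 zero(s) − 2 pole(s) → -40 dB/decade.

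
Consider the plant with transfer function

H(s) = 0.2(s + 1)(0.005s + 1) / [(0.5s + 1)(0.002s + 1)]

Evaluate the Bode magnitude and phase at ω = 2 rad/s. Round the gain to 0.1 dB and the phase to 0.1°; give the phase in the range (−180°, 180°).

At ω = 2 rad/s:
zero (1 + j2·1) = 1 + j2 → |·| ≈ 2.2361, ∠ ≈ 63.43°
zero (1 + j2·0.005) = 1 + j0.01 → |·| ≈ 1, ∠ ≈ 0.57°
pole (1 + j2·0.5) = 1 + j1 → |·| ≈ 1.4142, ∠ ≈ 45.00°
pole (1 + j2·0.002) = 1 + j0.004 → |·| ≈ 1, ∠ ≈ 0.23°
|H| = 0.2 · 2.2361 · 1 / (1.4142 · 1) ≈ 0.31624
Gain = 20 log₁₀(0.31624) ≈ -10.00 dB
∠H = (63.43° + 0.57°) − (45.00° + 0.23°) = 18.77°

-10.0 dB, 18.8°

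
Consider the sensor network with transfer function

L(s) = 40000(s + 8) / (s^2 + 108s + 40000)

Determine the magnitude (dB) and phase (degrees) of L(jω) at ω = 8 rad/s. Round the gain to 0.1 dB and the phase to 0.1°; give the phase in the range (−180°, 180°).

At s = jω = j8:
zero (s+8): 8 + j8 → |·| = √(8²+8²) = √128 ≈ 11.314, ∠ = arctan(8/8) ≈ 45.00°
quadratic: (j8)² + 108·j8 + 40000 = 39936 + j864 → |·| ≈ 39945, ∠ ≈ 1.24°
|L| = 40000 · 11.314 / 39945 ≈ 11.33
Gain = 20 log₁₀(11.33) ≈ 21.08 dB
∠L = 45.00° − 1.24° = 43.76°

21.1 dB, 43.8°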